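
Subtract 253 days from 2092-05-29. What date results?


Start: 2092-05-29, subtract 253 days
Back 29 days from May 29 reaches April 30, 2092 -> 224 left
April 2092 has 30 days -> back to March 31, 2092 -> 194 left
March 2092 has 31 days -> back to February 29, 2092 -> 163 left
February 2092 has 29 days -> back to January 31, 2092 -> 134 left
January 2092 has 31 days -> back to December 31, 2091 -> 103 left
December 2091 has 31 days -> back to November 30, 2091 -> 72 left
November 2091 has 30 days -> back to October 31, 2091 -> 42 left
October 2091 has 31 days -> back to September 30, 2091 -> 11 left
September 2091: 30 - 11 = 19 -> lands on September 19

Result: 2091-09-19


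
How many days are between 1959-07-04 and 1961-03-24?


From 1959-07-04 to 1961-03-24
1959-07-04: days before July = 31 + 28 + 31 + 30 + 31 + 30 = 181 (1959 is not a leap year); day of year = 181 + 4 = 185
1961-03-24: days before March = 31 + 28 = 59 (1961 is not a leap year); day of year = 59 + 24 = 83
Rest of 1959: 365 - 185 = 180
Full years 1960 (366): 366
Total = 180 + 366 + 83 = 629

629 days


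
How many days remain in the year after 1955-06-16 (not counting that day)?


Day of year: 167 of 365
Remaining = 365 - 167

198 days


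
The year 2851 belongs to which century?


Century = (year - 1) // 100 + 1
= (2851 - 1) // 100 + 1
= 2850 // 100 + 1
= 28 + 1

29th century


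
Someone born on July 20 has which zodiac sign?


Date: July 20
Conventional tropical zodiac dates: Cancer from June 21 onward; Leo starts July 23
July 20 falls within the Cancer range

Cancer


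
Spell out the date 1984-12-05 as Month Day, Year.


ISO 1984-12-05 parses as year=1984, month=12, day=05
Month 12 -> December

December 5, 1984


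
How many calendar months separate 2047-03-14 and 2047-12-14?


From March 2047 to December 2047
0 years * 12 = 0 months, plus 9 months = 9

9 months


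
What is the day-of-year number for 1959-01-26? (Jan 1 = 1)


Date: January 26, 1959
No months before January
Plus 26 days in January

Day of year: 26


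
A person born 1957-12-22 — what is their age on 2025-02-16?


Birth: 1957-12-22
Reference: 2025-02-16
Year difference: 2025 - 1957 = 68
Birthday not yet reached in 2025, subtract 1

67 years old


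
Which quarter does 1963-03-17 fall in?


Month: March (month 3)
Q1: Jan-Mar, Q2: Apr-Jun, Q3: Jul-Sep, Q4: Oct-Dec

Q1


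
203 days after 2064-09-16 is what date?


Start: 2064-09-16, add 203 days
September 2064 has 30 days: 30 - 16 = 14 days to September 30 -> 189 left
October 2064 has 31 days -> 158 left
November 2064 has 30 days -> 128 left
December 2064 has 31 days -> 97 left
January 2065 has 31 days -> 66 left
February 2065 has 28 days -> 38 left
March 2065 has 31 days -> 7 left
April 2065: 7 <= 30 -> lands on April 7

Result: 2065-04-07


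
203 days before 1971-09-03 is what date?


Start: 1971-09-03, subtract 203 days
Back 3 days from September 3 reaches August 31, 1971 -> 200 left
August 1971 has 31 days -> back to July 31, 1971 -> 169 left
July 1971 has 31 days -> back to June 30, 1971 -> 138 left
June 1971 has 30 days -> back to May 31, 1971 -> 108 left
May 1971 has 31 days -> back to April 30, 1971 -> 77 left
April 1971 has 30 days -> back to March 31, 1971 -> 47 left
March 1971 has 31 days -> back to February 28, 1971 -> 16 left
February 1971: 28 - 16 = 12 -> lands on February 12

Result: 1971-02-12


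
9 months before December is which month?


December is month 12
12 - 9 = 3

March


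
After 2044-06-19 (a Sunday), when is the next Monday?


Current: Sunday
Target: Monday
Days ahead: 1

Next Monday: 2044-06-20


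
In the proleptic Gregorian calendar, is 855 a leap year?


Gregorian leap year rule: divisible by 4, but not by 100, unless also by 400.
855 is not divisible by 4 -> not a leap year

No


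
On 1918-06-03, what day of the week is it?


Date: June 3, 1918
Anchor: Jan 1, 1918. With p = 1918 - 1 = 1917: (p + p//4 - p//100 + p//400) mod 7 = (1917 + 479 - 19 + 4) mod 7 = 2381 mod 7 = 1 -> Tuesday (Mon=0 ... Sun=6)
Days before June (Jan-May): 151; offset = 151 + 3 - 1 = 153
Weekday index = (1 + 153) mod 7 = 0

Day of the week: Monday


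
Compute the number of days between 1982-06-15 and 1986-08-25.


From 1982-06-15 to 1986-08-25
1982-06-15: days before June = 31 + 28 + 31 + 30 + 31 = 151 (1982 is not a leap year); day of year = 151 + 15 = 166
1986-08-25: days before August = 31 + 28 + 31 + 30 + 31 + 30 + 31 = 212 (1986 is not a leap year); day of year = 212 + 25 = 237
Rest of 1982: 365 - 166 = 199
Full years 1983 (365), 1984 (366), 1985 (365): 1096
Total = 199 + 1096 + 237 = 1532

1532 days


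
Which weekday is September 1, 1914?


Target: September 1, 1914
Anchor: Jan 1, 1914. With p = 1914 - 1 = 1913: (p + p//4 - p//100 + p//400) mod 7 = (1913 + 478 - 19 + 4) mod 7 = 2376 mod 7 = 3 -> Thursday (Mon=0 ... Sun=6)
Days before September (Jan-Aug): 243 days
Weekday index = (3 + 243) mod 7 = 1

Tuesday


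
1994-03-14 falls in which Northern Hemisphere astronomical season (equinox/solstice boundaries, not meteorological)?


Date: March 14
Astronomical Winter (approx.; exact equinox/solstice day varies by year): December 21 to March 19
March 14 falls within the Winter window

Winter


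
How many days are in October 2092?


October 2092

31 days


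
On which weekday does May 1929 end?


May 1929 has 31 days
Anchor: Jan 1, 1929. With p = 1929 - 1 = 1928: (p + p//4 - p//100 + p//400) mod 7 = (1928 + 482 - 19 + 4) mod 7 = 2395 mod 7 = 1 -> Tuesday (Mon=0 ... Sun=6)
Days before May (Jan-Apr): 120; May 1 index = (1 + 120) mod 7 = 2 -> Wednesday
Last day offset: 31 - 1 = 30 days
Weekday index = (2 + 30) mod 7 = 4

Friday, May 31


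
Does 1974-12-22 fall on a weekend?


Anchor: Jan 1, 1974. With p = 1974 - 1 = 1973: (p + p//4 - p//100 + p//400) mod 7 = (1973 + 493 - 19 + 4) mod 7 = 2451 mod 7 = 1 -> Tuesday (Mon=0 ... Sun=6)
Day of year: 356; offset = 355
Weekday index = (1 + 355) mod 7 = 6 -> Sunday
Weekend days: Saturday, Sunday

Yes


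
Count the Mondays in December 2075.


December 2075 has 31 days
Anchor: Jan 1, 2075. With p = 2075 - 1 = 2074: (p + p//4 - p//100 + p//400) mod 7 = (2074 + 518 - 20 + 5) mod 7 = 2577 mod 7 = 1 -> Tuesday (Mon=0 ... Sun=6)
Days before December (Jan-Nov): 334; December 1 index = (1 + 334) mod 7 = 6 -> Sunday
First Monday is December 2
Mondays: 2, 9, 16, 23, 30

5 Mondays


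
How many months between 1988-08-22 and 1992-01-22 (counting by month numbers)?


From August 1988 to January 1992
4 years * 12 = 48 months, minus 7 months = 41

41 months


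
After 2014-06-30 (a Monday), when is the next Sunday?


Current: Monday
Target: Sunday
Days ahead: 6

Next Sunday: 2014-07-06


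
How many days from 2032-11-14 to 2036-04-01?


From 2032-11-14 to 2036-04-01
2032-11-14: days before November = 31 + 29 + 31 + 30 + 31 + 30 + 31 + 31 + 30 + 31 = 305 (2032 is a leap year); day of year = 305 + 14 = 319
2036-04-01: days before April = 31 + 29 + 31 = 91 (2036 is a leap year); day of year = 91 + 1 = 92
Rest of 2032: 366 - 319 = 47
Full years 2033 (365), 2034 (365), 2035 (365): 1095
Total = 47 + 1095 + 92 = 1234

1234 days


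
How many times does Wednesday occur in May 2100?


May 2100 has 31 days
Anchor: Jan 1, 2100. With p = 2100 - 1 = 2099: (p + p//4 - p//100 + p//400) mod 7 = (2099 + 524 - 20 + 5) mod 7 = 2608 mod 7 = 4 -> Friday (Mon=0 ... Sun=6)
Days before May (Jan-Apr): 120; May 1 index = (4 + 120) mod 7 = 5 -> Saturday
First Wednesday is May 5
Wednesdays: 5, 12, 19, 26

4 Wednesdays


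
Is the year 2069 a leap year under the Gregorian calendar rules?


Gregorian leap year rule: divisible by 4, but not by 100, unless also by 400.
2069 is not divisible by 4 -> not a leap year

No


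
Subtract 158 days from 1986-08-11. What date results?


Start: 1986-08-11, subtract 158 days
Back 11 days from August 11 reaches July 31, 1986 -> 147 left
July 1986 has 31 days -> back to June 30, 1986 -> 116 left
June 1986 has 30 days -> back to May 31, 1986 -> 86 left
May 1986 has 31 days -> back to April 30, 1986 -> 55 left
April 1986 has 30 days -> back to March 31, 1986 -> 25 left
March 1986: 31 - 25 = 6 -> lands on March 6

Result: 1986-03-06


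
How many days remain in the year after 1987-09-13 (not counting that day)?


Day of year: 256 of 365
Remaining = 365 - 256

109 days


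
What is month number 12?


Month 12 of 12

December


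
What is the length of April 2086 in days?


April 2086

30 days


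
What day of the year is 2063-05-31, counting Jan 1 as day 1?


Date: May 31, 2063
Days in months 1 through 4: 120
Plus 31 days in May

Day of year: 151


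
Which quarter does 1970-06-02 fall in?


Month: June (month 6)
Q1: Jan-Mar, Q2: Apr-Jun, Q3: Jul-Sep, Q4: Oct-Dec

Q2


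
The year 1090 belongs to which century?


Century = (year - 1) // 100 + 1
= (1090 - 1) // 100 + 1
= 1089 // 100 + 1
= 10 + 1

11th century


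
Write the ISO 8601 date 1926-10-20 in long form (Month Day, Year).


ISO 1926-10-20 parses as year=1926, month=10, day=20
Month 10 -> October

October 20, 1926


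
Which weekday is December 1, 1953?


Target: December 1, 1953
Anchor: Jan 1, 1953. With p = 1953 - 1 = 1952: (p + p//4 - p//100 + p//400) mod 7 = (1952 + 488 - 19 + 4) mod 7 = 2425 mod 7 = 3 -> Thursday (Mon=0 ... Sun=6)
Days before December (Jan-Nov): 334 days
Weekday index = (3 + 334) mod 7 = 1

Tuesday


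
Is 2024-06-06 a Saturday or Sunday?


Anchor: Jan 1, 2024. With p = 2024 - 1 = 2023: (p + p//4 - p//100 + p//400) mod 7 = (2023 + 505 - 20 + 5) mod 7 = 2513 mod 7 = 0 -> Monday (Mon=0 ... Sun=6)
Day of year: 158; offset = 157
Weekday index = (0 + 157) mod 7 = 3 -> Thursday
Weekend days: Saturday, Sunday

No


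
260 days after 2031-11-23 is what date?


Start: 2031-11-23, add 260 days
November 2031 has 30 days: 30 - 23 = 7 days to November 30 -> 253 left
December 2031 has 31 days -> 222 left
January 2032 has 31 days -> 191 left
February 2032 has 29 days -> 162 left
March 2032 has 31 days -> 131 left
April 2032 has 30 days -> 101 left
May 2032 has 31 days -> 70 left
June 2032 has 30 days -> 40 left
July 2032 has 31 days -> 9 left
August 2032: 9 <= 31 -> lands on August 9

Result: 2032-08-09


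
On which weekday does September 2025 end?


September 2025 has 30 days
Anchor: Jan 1, 2025. With p = 2025 - 1 = 2024: (p + p//4 - p//100 + p//400) mod 7 = (2024 + 506 - 20 + 5) mod 7 = 2515 mod 7 = 2 -> Wednesday (Mon=0 ... Sun=6)
Days before September (Jan-Aug): 243; September 1 index = (2 + 243) mod 7 = 0 -> Monday
Last day offset: 30 - 1 = 29 days
Weekday index = (0 + 29) mod 7 = 1

Tuesday, September 30


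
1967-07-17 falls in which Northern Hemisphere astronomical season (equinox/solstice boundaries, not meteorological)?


Date: July 17
Astronomical Summer (approx.; exact equinox/solstice day varies by year): June 21 to September 21
July 17 falls within the Summer window

Summer


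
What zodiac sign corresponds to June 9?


Date: June 9
Conventional tropical zodiac dates: Gemini from May 21 onward; Cancer starts June 21
June 9 falls within the Gemini range

Gemini


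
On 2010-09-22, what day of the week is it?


Date: September 22, 2010
Anchor: Jan 1, 2010. With p = 2010 - 1 = 2009: (p + p//4 - p//100 + p//400) mod 7 = (2009 + 502 - 20 + 5) mod 7 = 2496 mod 7 = 4 -> Friday (Mon=0 ... Sun=6)
Days before September (Jan-Aug): 243; offset = 243 + 22 - 1 = 264
Weekday index = (4 + 264) mod 7 = 2

Day of the week: Wednesday


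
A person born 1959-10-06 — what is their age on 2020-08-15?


Birth: 1959-10-06
Reference: 2020-08-15
Year difference: 2020 - 1959 = 61
Birthday not yet reached in 2020, subtract 1

60 years old


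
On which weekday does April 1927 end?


April 1927 has 30 days
Anchor: Jan 1, 1927. With p = 1927 - 1 = 1926: (p + p//4 - p//100 + p//400) mod 7 = (1926 + 481 - 19 + 4) mod 7 = 2392 mod 7 = 5 -> Saturday (Mon=0 ... Sun=6)
Days before April (Jan-Mar): 90; April 1 index = (5 + 90) mod 7 = 4 -> Friday
Last day offset: 30 - 1 = 29 days
Weekday index = (4 + 29) mod 7 = 5

Saturday, April 30


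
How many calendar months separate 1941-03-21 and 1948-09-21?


From March 1941 to September 1948
7 years * 12 = 84 months, plus 6 months = 90

90 months


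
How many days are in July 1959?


July 1959

31 days


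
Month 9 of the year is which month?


Month 9 of 12

September


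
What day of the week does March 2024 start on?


Target: March 1, 2024
Anchor: Jan 1, 2024. With p = 2024 - 1 = 2023: (p + p//4 - p//100 + p//400) mod 7 = (2023 + 505 - 20 + 5) mod 7 = 2513 mod 7 = 0 -> Monday (Mon=0 ... Sun=6)
Days before March (Jan-Feb): 60 days
Weekday index = (0 + 60) mod 7 = 4

Friday


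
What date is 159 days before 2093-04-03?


Start: 2093-04-03, subtract 159 days
Back 3 days from April 3 reaches March 31, 2093 -> 156 left
March 2093 has 31 days -> back to February 28, 2093 -> 125 left
February 2093 has 28 days -> back to January 31, 2093 -> 97 left
January 2093 has 31 days -> back to December 31, 2092 -> 66 left
December 2092 has 31 days -> back to November 30, 2092 -> 35 left
November 2092 has 30 days -> back to October 31, 2092 -> 5 left
October 2092: 31 - 5 = 26 -> lands on October 26

Result: 2092-10-26


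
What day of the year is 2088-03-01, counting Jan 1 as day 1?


Date: March 1, 2088
Days in months 1 through 2: 60
Plus 1 days in March

Day of year: 61


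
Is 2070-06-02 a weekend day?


Anchor: Jan 1, 2070. With p = 2070 - 1 = 2069: (p + p//4 - p//100 + p//400) mod 7 = (2069 + 517 - 20 + 5) mod 7 = 2571 mod 7 = 2 -> Wednesday (Mon=0 ... Sun=6)
Day of year: 153; offset = 152
Weekday index = (2 + 152) mod 7 = 0 -> Monday
Weekend days: Saturday, Sunday

No


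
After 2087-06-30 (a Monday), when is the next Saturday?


Current: Monday
Target: Saturday
Days ahead: 5

Next Saturday: 2087-07-05


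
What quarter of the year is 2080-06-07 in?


Month: June (month 6)
Q1: Jan-Mar, Q2: Apr-Jun, Q3: Jul-Sep, Q4: Oct-Dec

Q2


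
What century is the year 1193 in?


Century = (year - 1) // 100 + 1
= (1193 - 1) // 100 + 1
= 1192 // 100 + 1
= 11 + 1

12th century


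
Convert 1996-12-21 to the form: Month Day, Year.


ISO 1996-12-21 parses as year=1996, month=12, day=21
Month 12 -> December

December 21, 1996


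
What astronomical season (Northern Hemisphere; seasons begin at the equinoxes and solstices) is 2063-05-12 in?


Date: May 12
Astronomical Spring (approx.; exact equinox/solstice day varies by year): March 20 to June 20
May 12 falls within the Spring window

Spring


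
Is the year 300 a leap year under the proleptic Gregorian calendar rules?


Gregorian leap year rule: divisible by 4, but not by 100, unless also by 400.
300 is divisible by 100 but not 400 -> not a leap year

No


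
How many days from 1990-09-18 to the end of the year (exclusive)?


Day of year: 261 of 365
Remaining = 365 - 261

104 days


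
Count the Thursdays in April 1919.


April 1919 has 30 days
Anchor: Jan 1, 1919. With p = 1919 - 1 = 1918: (p + p//4 - p//100 + p//400) mod 7 = (1918 + 479 - 19 + 4) mod 7 = 2382 mod 7 = 2 -> Wednesday (Mon=0 ... Sun=6)
Days before April (Jan-Mar): 90; April 1 index = (2 + 90) mod 7 = 1 -> Tuesday
First Thursday is April 3
Thursdays: 3, 10, 17, 24

4 Thursdays


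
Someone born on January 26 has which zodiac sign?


Date: January 26
Conventional tropical zodiac dates: Aquarius from January 20 onward; Pisces starts February 19
January 26 falls within the Aquarius range

Aquarius


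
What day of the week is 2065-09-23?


Date: September 23, 2065
Anchor: Jan 1, 2065. With p = 2065 - 1 = 2064: (p + p//4 - p//100 + p//400) mod 7 = (2064 + 516 - 20 + 5) mod 7 = 2565 mod 7 = 3 -> Thursday (Mon=0 ... Sun=6)
Days before September (Jan-Aug): 243; offset = 243 + 23 - 1 = 265
Weekday index = (3 + 265) mod 7 = 2

Day of the week: Wednesday


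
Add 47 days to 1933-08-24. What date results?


Start: 1933-08-24, add 47 days
August 1933 has 31 days: 31 - 24 = 7 days to August 31 -> 40 left
September 1933 has 30 days -> 10 left
October 1933: 10 <= 31 -> lands on October 10

Result: 1933-10-10


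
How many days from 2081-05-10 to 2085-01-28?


From 2081-05-10 to 2085-01-28
2081-05-10: days before May = 31 + 28 + 31 + 30 = 120 (2081 is not a leap year); day of year = 120 + 10 = 130
2085-01-28: day of year = 28
Rest of 2081: 365 - 130 = 235
Full years 2082 (365), 2083 (365), 2084 (366): 1096
Total = 235 + 1096 + 28 = 1359

1359 days


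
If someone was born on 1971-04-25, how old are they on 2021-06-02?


Birth: 1971-04-25
Reference: 2021-06-02
Year difference: 2021 - 1971 = 50

50 years old


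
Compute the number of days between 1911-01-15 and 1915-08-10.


From 1911-01-15 to 1915-08-10
1911-01-15: day of year = 15
1915-08-10: days before August = 31 + 28 + 31 + 30 + 31 + 30 + 31 = 212 (1915 is not a leap year); day of year = 212 + 10 = 222
Rest of 1911: 365 - 15 = 350
Full years 1912 (366), 1913 (365), 1914 (365): 1096
Total = 350 + 1096 + 222 = 1668

1668 days


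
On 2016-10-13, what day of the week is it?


Date: October 13, 2016
Anchor: Jan 1, 2016. With p = 2016 - 1 = 2015: (p + p//4 - p//100 + p//400) mod 7 = (2015 + 503 - 20 + 5) mod 7 = 2503 mod 7 = 4 -> Friday (Mon=0 ... Sun=6)
Days before October (Jan-Sep): 274; offset = 274 + 13 - 1 = 286
Weekday index = (4 + 286) mod 7 = 3

Day of the week: Thursday


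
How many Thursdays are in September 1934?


September 1934 has 30 days
Anchor: Jan 1, 1934. With p = 1934 - 1 = 1933: (p + p//4 - p//100 + p//400) mod 7 = (1933 + 483 - 19 + 4) mod 7 = 2401 mod 7 = 0 -> Monday (Mon=0 ... Sun=6)
Days before September (Jan-Aug): 243; September 1 index = (0 + 243) mod 7 = 5 -> Saturday
First Thursday is September 6
Thursdays: 6, 13, 20, 27

4 Thursdays


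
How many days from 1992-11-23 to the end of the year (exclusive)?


Day of year: 328 of 366
Remaining = 366 - 328

38 days


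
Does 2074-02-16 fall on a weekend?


Anchor: Jan 1, 2074. With p = 2074 - 1 = 2073: (p + p//4 - p//100 + p//400) mod 7 = (2073 + 518 - 20 + 5) mod 7 = 2576 mod 7 = 0 -> Monday (Mon=0 ... Sun=6)
Day of year: 47; offset = 46
Weekday index = (0 + 46) mod 7 = 4 -> Friday
Weekend days: Saturday, Sunday

No


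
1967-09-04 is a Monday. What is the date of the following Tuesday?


Current: Monday
Target: Tuesday
Days ahead: 1

Next Tuesday: 1967-09-05


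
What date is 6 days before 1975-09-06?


Start: 1975-09-06, subtract 6 days
Back 6 days from September 6 reaches August 31, 1975 -> 0 left
August 1975: 31 - 0 = 31 -> lands on August 31

Result: 1975-08-31


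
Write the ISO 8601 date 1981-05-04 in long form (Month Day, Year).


ISO 1981-05-04 parses as year=1981, month=05, day=04
Month 5 -> May

May 4, 1981


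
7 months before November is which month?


November is month 11
11 - 7 = 4

April


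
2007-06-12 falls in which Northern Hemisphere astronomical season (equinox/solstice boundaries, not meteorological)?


Date: June 12
Astronomical Spring (approx.; exact equinox/solstice day varies by year): March 20 to June 20
June 12 falls within the Spring window

Spring


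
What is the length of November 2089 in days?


November 2089

30 days


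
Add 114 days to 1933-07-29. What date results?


Start: 1933-07-29, add 114 days
July 1933 has 31 days: 31 - 29 = 2 days to July 31 -> 112 left
August 1933 has 31 days -> 81 left
September 1933 has 30 days -> 51 left
October 1933 has 31 days -> 20 left
November 1933: 20 <= 30 -> lands on November 20

Result: 1933-11-20


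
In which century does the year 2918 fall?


Century = (year - 1) // 100 + 1
= (2918 - 1) // 100 + 1
= 2917 // 100 + 1
= 29 + 1

30th century


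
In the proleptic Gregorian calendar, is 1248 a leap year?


Gregorian leap year rule: divisible by 4, but not by 100, unless also by 400.
1248 is divisible by 4 but not 100 -> leap year

Yes


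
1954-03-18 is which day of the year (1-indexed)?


Date: March 18, 1954
Days in months 1 through 2: 59
Plus 18 days in March

Day of year: 77


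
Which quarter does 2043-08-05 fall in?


Month: August (month 8)
Q1: Jan-Mar, Q2: Apr-Jun, Q3: Jul-Sep, Q4: Oct-Dec

Q3


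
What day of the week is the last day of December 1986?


December 1986 has 31 days
Anchor: Jan 1, 1986. With p = 1986 - 1 = 1985: (p + p//4 - p//100 + p//400) mod 7 = (1985 + 496 - 19 + 4) mod 7 = 2466 mod 7 = 2 -> Wednesday (Mon=0 ... Sun=6)
Days before December (Jan-Nov): 334; December 1 index = (2 + 334) mod 7 = 0 -> Monday
Last day offset: 31 - 1 = 30 days
Weekday index = (0 + 30) mod 7 = 2

Wednesday, December 31


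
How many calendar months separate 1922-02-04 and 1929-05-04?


From February 1922 to May 1929
7 years * 12 = 84 months, plus 3 months = 87

87 months


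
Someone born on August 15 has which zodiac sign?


Date: August 15
Conventional tropical zodiac dates: Leo from July 23 onward; Virgo starts August 23
August 15 falls within the Leo range

Leo


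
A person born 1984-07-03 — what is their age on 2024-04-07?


Birth: 1984-07-03
Reference: 2024-04-07
Year difference: 2024 - 1984 = 40
Birthday not yet reached in 2024, subtract 1

39 years old


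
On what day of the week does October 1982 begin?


Target: October 1, 1982
Anchor: Jan 1, 1982. With p = 1982 - 1 = 1981: (p + p//4 - p//100 + p//400) mod 7 = (1981 + 495 - 19 + 4) mod 7 = 2461 mod 7 = 4 -> Friday (Mon=0 ... Sun=6)
Days before October (Jan-Sep): 273 days
Weekday index = (4 + 273) mod 7 = 4

Friday


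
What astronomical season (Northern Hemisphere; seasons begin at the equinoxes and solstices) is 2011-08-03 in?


Date: August 3
Astronomical Summer (approx.; exact equinox/solstice day varies by year): June 21 to September 21
August 3 falls within the Summer window

Summer


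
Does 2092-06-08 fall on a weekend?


Anchor: Jan 1, 2092. With p = 2092 - 1 = 2091: (p + p//4 - p//100 + p//400) mod 7 = (2091 + 522 - 20 + 5) mod 7 = 2598 mod 7 = 1 -> Tuesday (Mon=0 ... Sun=6)
Day of year: 160; offset = 159
Weekday index = (1 + 159) mod 7 = 6 -> Sunday
Weekend days: Saturday, Sunday

Yes


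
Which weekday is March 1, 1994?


Target: March 1, 1994
Anchor: Jan 1, 1994. With p = 1994 - 1 = 1993: (p + p//4 - p//100 + p//400) mod 7 = (1993 + 498 - 19 + 4) mod 7 = 2476 mod 7 = 5 -> Saturday (Mon=0 ... Sun=6)
Days before March (Jan-Feb): 59 days
Weekday index = (5 + 59) mod 7 = 1

Tuesday


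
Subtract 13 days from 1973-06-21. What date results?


Start: 1973-06-21, subtract 13 days
21 - 13 = 8 stays within June 1973

Result: 1973-06-08


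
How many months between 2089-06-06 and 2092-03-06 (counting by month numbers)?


From June 2089 to March 2092
3 years * 12 = 36 months, minus 3 months = 33

33 months


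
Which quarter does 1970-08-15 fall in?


Month: August (month 8)
Q1: Jan-Mar, Q2: Apr-Jun, Q3: Jul-Sep, Q4: Oct-Dec

Q3


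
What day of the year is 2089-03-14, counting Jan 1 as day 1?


Date: March 14, 2089
Days in months 1 through 2: 59
Plus 14 days in March

Day of year: 73


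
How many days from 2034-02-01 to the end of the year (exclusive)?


Day of year: 32 of 365
Remaining = 365 - 32

333 days


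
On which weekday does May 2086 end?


May 2086 has 31 days
Anchor: Jan 1, 2086. With p = 2086 - 1 = 2085: (p + p//4 - p//100 + p//400) mod 7 = (2085 + 521 - 20 + 5) mod 7 = 2591 mod 7 = 1 -> Tuesday (Mon=0 ... Sun=6)
Days before May (Jan-Apr): 120; May 1 index = (1 + 120) mod 7 = 2 -> Wednesday
Last day offset: 31 - 1 = 30 days
Weekday index = (2 + 30) mod 7 = 4

Friday, May 31


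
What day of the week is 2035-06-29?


Date: June 29, 2035
Anchor: Jan 1, 2035. With p = 2035 - 1 = 2034: (p + p//4 - p//100 + p//400) mod 7 = (2034 + 508 - 20 + 5) mod 7 = 2527 mod 7 = 0 -> Monday (Mon=0 ... Sun=6)
Days before June (Jan-May): 151; offset = 151 + 29 - 1 = 179
Weekday index = (0 + 179) mod 7 = 4

Day of the week: Friday


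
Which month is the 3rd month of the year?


Month 3 of 12

March


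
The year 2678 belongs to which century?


Century = (year - 1) // 100 + 1
= (2678 - 1) // 100 + 1
= 2677 // 100 + 1
= 26 + 1

27th century


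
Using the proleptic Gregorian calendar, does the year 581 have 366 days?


Gregorian leap year rule: divisible by 4, but not by 100, unless also by 400.
581 is not divisible by 4 -> not a leap year

No


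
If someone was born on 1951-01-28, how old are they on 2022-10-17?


Birth: 1951-01-28
Reference: 2022-10-17
Year difference: 2022 - 1951 = 71

71 years old


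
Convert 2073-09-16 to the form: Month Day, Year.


ISO 2073-09-16 parses as year=2073, month=09, day=16
Month 9 -> September

September 16, 2073


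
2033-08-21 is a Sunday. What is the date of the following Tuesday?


Current: Sunday
Target: Tuesday
Days ahead: 2

Next Tuesday: 2033-08-23


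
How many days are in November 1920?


November 1920

30 days


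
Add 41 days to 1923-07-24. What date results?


Start: 1923-07-24, add 41 days
July 1923 has 31 days: 31 - 24 = 7 days to July 31 -> 34 left
August 1923 has 31 days -> 3 left
September 1923: 3 <= 30 -> lands on September 3

Result: 1923-09-03


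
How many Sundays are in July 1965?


July 1965 has 31 days
Anchor: Jan 1, 1965. With p = 1965 - 1 = 1964: (p + p//4 - p//100 + p//400) mod 7 = (1964 + 491 - 19 + 4) mod 7 = 2440 mod 7 = 4 -> Friday (Mon=0 ... Sun=6)
Days before July (Jan-Jun): 181; July 1 index = (4 + 181) mod 7 = 3 -> Thursday
First Sunday is July 4
Sundays: 4, 11, 18, 25

4 Sundays


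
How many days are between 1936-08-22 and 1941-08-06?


From 1936-08-22 to 1941-08-06
1936-08-22: days before August = 31 + 29 + 31 + 30 + 31 + 30 + 31 = 213 (1936 is a leap year); day of year = 213 + 22 = 235
1941-08-06: days before August = 31 + 28 + 31 + 30 + 31 + 30 + 31 = 212 (1941 is not a leap year); day of year = 212 + 6 = 218
Rest of 1936: 366 - 235 = 131
Full years 1937 (365), 1938 (365), 1939 (365), 1940 (366): 1461
Total = 131 + 1461 + 218 = 1810

1810 days


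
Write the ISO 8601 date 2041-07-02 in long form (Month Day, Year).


ISO 2041-07-02 parses as year=2041, month=07, day=02
Month 7 -> July

July 2, 2041


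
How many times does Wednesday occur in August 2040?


August 2040 has 31 days
Anchor: Jan 1, 2040. With p = 2040 - 1 = 2039: (p + p//4 - p//100 + p//400) mod 7 = (2039 + 509 - 20 + 5) mod 7 = 2533 mod 7 = 6 -> Sunday (Mon=0 ... Sun=6)
Days before August (Jan-Jul): 213; August 1 index = (6 + 213) mod 7 = 2 -> Wednesday
First Wednesday is August 1
Wednesdays: 1, 8, 15, 22, 29

5 Wednesdays


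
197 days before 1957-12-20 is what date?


Start: 1957-12-20, subtract 197 days
Back 20 days from December 20 reaches November 30, 1957 -> 177 left
November 1957 has 30 days -> back to October 31, 1957 -> 147 left
October 1957 has 31 days -> back to September 30, 1957 -> 116 left
September 1957 has 30 days -> back to August 31, 1957 -> 86 left
August 1957 has 31 days -> back to July 31, 1957 -> 55 left
July 1957 has 31 days -> back to June 30, 1957 -> 24 left
June 1957: 30 - 24 = 6 -> lands on June 6

Result: 1957-06-06


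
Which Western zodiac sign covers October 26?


Date: October 26
Conventional tropical zodiac dates: Scorpio from October 23 onward; Sagittarius starts November 22
October 26 falls within the Scorpio range

Scorpio


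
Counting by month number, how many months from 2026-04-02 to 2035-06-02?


From April 2026 to June 2035
9 years * 12 = 108 months, plus 2 months = 110

110 months


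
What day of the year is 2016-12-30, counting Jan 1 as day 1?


Date: December 30, 2016
Days in months 1 through 11: 335
Plus 30 days in December

Day of year: 365


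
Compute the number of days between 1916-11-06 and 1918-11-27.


From 1916-11-06 to 1918-11-27
1916-11-06: days before November = 31 + 29 + 31 + 30 + 31 + 30 + 31 + 31 + 30 + 31 = 305 (1916 is a leap year); day of year = 305 + 6 = 311
1918-11-27: days before November = 31 + 28 + 31 + 30 + 31 + 30 + 31 + 31 + 30 + 31 = 304 (1918 is not a leap year); day of year = 304 + 27 = 331
Rest of 1916: 366 - 311 = 55
Full years 1917 (365): 365
Total = 55 + 365 + 331 = 751

751 days


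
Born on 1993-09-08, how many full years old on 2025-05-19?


Birth: 1993-09-08
Reference: 2025-05-19
Year difference: 2025 - 1993 = 32
Birthday not yet reached in 2025, subtract 1

31 years old


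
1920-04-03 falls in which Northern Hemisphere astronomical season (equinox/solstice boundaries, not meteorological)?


Date: April 3
Astronomical Spring (approx.; exact equinox/solstice day varies by year): March 20 to June 20
April 3 falls within the Spring window

Spring


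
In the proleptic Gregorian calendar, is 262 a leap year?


Gregorian leap year rule: divisible by 4, but not by 100, unless also by 400.
262 is not divisible by 4 -> not a leap year

No


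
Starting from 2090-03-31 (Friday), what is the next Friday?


Current: Friday
Target: Friday
Days ahead: 7

Next Friday: 2090-04-07


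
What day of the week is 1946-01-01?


Date: January 1, 1946
Anchor: Jan 1, 1946. With p = 1946 - 1 = 1945: (p + p//4 - p//100 + p//400) mod 7 = (1945 + 486 - 19 + 4) mod 7 = 2416 mod 7 = 1 -> Tuesday (Mon=0 ... Sun=6)
Days into year = 1 - 1 = 0
Weekday index = (1 + 0) mod 7 = 1

Day of the week: Tuesday


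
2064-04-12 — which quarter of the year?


Month: April (month 4)
Q1: Jan-Mar, Q2: Apr-Jun, Q3: Jul-Sep, Q4: Oct-Dec

Q2


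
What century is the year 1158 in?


Century = (year - 1) // 100 + 1
= (1158 - 1) // 100 + 1
= 1157 // 100 + 1
= 11 + 1

12th century


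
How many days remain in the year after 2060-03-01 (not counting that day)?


Day of year: 61 of 366
Remaining = 366 - 61

305 days


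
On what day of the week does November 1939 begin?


Target: November 1, 1939
Anchor: Jan 1, 1939. With p = 1939 - 1 = 1938: (p + p//4 - p//100 + p//400) mod 7 = (1938 + 484 - 19 + 4) mod 7 = 2407 mod 7 = 6 -> Sunday (Mon=0 ... Sun=6)
Days before November (Jan-Oct): 304 days
Weekday index = (6 + 304) mod 7 = 2

Wednesday


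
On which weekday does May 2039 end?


May 2039 has 31 days
Anchor: Jan 1, 2039. With p = 2039 - 1 = 2038: (p + p//4 - p//100 + p//400) mod 7 = (2038 + 509 - 20 + 5) mod 7 = 2532 mod 7 = 5 -> Saturday (Mon=0 ... Sun=6)
Days before May (Jan-Apr): 120; May 1 index = (5 + 120) mod 7 = 6 -> Sunday
Last day offset: 31 - 1 = 30 days
Weekday index = (6 + 30) mod 7 = 1

Tuesday, May 31


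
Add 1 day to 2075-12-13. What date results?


Start: 2075-12-13, add 1 day
December 2075 has 31 days; 13 + 1 = 14 stays within December

Result: 2075-12-14


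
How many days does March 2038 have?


March 2038

31 days


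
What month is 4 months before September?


September is month 9
9 - 4 = 5

May


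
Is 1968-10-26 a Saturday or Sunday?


Anchor: Jan 1, 1968. With p = 1968 - 1 = 1967: (p + p//4 - p//100 + p//400) mod 7 = (1967 + 491 - 19 + 4) mod 7 = 2443 mod 7 = 0 -> Monday (Mon=0 ... Sun=6)
Day of year: 300; offset = 299
Weekday index = (0 + 299) mod 7 = 5 -> Saturday
Weekend days: Saturday, Sunday

Yes


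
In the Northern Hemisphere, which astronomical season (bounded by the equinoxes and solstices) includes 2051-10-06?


Date: October 6
Astronomical Autumn (approx.; exact equinox/solstice day varies by year): September 22 to December 20
October 6 falls within the Autumn window

Autumn


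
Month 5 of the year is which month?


Month 5 of 12

May


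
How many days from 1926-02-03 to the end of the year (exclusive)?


Day of year: 34 of 365
Remaining = 365 - 34

331 days


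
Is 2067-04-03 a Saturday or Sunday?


Anchor: Jan 1, 2067. With p = 2067 - 1 = 2066: (p + p//4 - p//100 + p//400) mod 7 = (2066 + 516 - 20 + 5) mod 7 = 2567 mod 7 = 5 -> Saturday (Mon=0 ... Sun=6)
Day of year: 93; offset = 92
Weekday index = (5 + 92) mod 7 = 6 -> Sunday
Weekend days: Saturday, Sunday

Yes


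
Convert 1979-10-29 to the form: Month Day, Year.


ISO 1979-10-29 parses as year=1979, month=10, day=29
Month 10 -> October

October 29, 1979


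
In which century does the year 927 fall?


Century = (year - 1) // 100 + 1
= (927 - 1) // 100 + 1
= 926 // 100 + 1
= 9 + 1

10th century


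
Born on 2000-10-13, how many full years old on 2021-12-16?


Birth: 2000-10-13
Reference: 2021-12-16
Year difference: 2021 - 2000 = 21

21 years old


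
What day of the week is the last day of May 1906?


May 1906 has 31 days
Anchor: Jan 1, 1906. With p = 1906 - 1 = 1905: (p + p//4 - p//100 + p//400) mod 7 = (1905 + 476 - 19 + 4) mod 7 = 2366 mod 7 = 0 -> Monday (Mon=0 ... Sun=6)
Days before May (Jan-Apr): 120; May 1 index = (0 + 120) mod 7 = 1 -> Tuesday
Last day offset: 31 - 1 = 30 days
Weekday index = (1 + 30) mod 7 = 3

Thursday, May 31


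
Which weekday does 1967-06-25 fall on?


Date: June 25, 1967
Anchor: Jan 1, 1967. With p = 1967 - 1 = 1966: (p + p//4 - p//100 + p//400) mod 7 = (1966 + 491 - 19 + 4) mod 7 = 2442 mod 7 = 6 -> Sunday (Mon=0 ... Sun=6)
Days before June (Jan-May): 151; offset = 151 + 25 - 1 = 175
Weekday index = (6 + 175) mod 7 = 6

Day of the week: Sunday


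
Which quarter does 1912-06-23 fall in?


Month: June (month 6)
Q1: Jan-Mar, Q2: Apr-Jun, Q3: Jul-Sep, Q4: Oct-Dec

Q2


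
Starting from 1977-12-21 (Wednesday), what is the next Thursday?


Current: Wednesday
Target: Thursday
Days ahead: 1

Next Thursday: 1977-12-22


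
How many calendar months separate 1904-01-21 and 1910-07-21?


From January 1904 to July 1910
6 years * 12 = 72 months, plus 6 months = 78

78 months


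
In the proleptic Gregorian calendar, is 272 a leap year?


Gregorian leap year rule: divisible by 4, but not by 100, unless also by 400.
272 is divisible by 4 but not 100 -> leap year

Yes


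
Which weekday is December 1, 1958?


Target: December 1, 1958
Anchor: Jan 1, 1958. With p = 1958 - 1 = 1957: (p + p//4 - p//100 + p//400) mod 7 = (1957 + 489 - 19 + 4) mod 7 = 2431 mod 7 = 2 -> Wednesday (Mon=0 ... Sun=6)
Days before December (Jan-Nov): 334 days
Weekday index = (2 + 334) mod 7 = 0

Monday


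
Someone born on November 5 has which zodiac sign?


Date: November 5
Conventional tropical zodiac dates: Scorpio from October 23 onward; Sagittarius starts November 22
November 5 falls within the Scorpio range

Scorpio


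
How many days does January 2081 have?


January 2081

31 days


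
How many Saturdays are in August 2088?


August 2088 has 31 days
Anchor: Jan 1, 2088. With p = 2088 - 1 = 2087: (p + p//4 - p//100 + p//400) mod 7 = (2087 + 521 - 20 + 5) mod 7 = 2593 mod 7 = 3 -> Thursday (Mon=0 ... Sun=6)
Days before August (Jan-Jul): 213; August 1 index = (3 + 213) mod 7 = 6 -> Sunday
First Saturday is August 7
Saturdays: 7, 14, 21, 28

4 Saturdays


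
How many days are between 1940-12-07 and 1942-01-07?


From 1940-12-07 to 1942-01-07
1940-12-07: days before December = 31 + 29 + 31 + 30 + 31 + 30 + 31 + 31 + 30 + 31 + 30 = 335 (1940 is a leap year); day of year = 335 + 7 = 342
1942-01-07: day of year = 7
Rest of 1940: 366 - 342 = 24
Full years 1941 (365): 365
Total = 24 + 365 + 7 = 396

396 days


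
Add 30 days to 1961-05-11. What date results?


Start: 1961-05-11, add 30 days
May 1961 has 31 days: 31 - 11 = 20 days to May 31 -> 10 left
June 1961: 10 <= 30 -> lands on June 10

Result: 1961-06-10


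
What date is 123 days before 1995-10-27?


Start: 1995-10-27, subtract 123 days
Back 27 days from October 27 reaches September 30, 1995 -> 96 left
September 1995 has 30 days -> back to August 31, 1995 -> 66 left
August 1995 has 31 days -> back to July 31, 1995 -> 35 left
July 1995 has 31 days -> back to June 30, 1995 -> 4 left
June 1995: 30 - 4 = 26 -> lands on June 26

Result: 1995-06-26


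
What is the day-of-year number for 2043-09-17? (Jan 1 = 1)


Date: September 17, 2043
Days in months 1 through 8: 243
Plus 17 days in September

Day of year: 260


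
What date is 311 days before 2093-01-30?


Start: 2093-01-30, subtract 311 days
Back 30 days from January 30 reaches December 31, 2092 -> 281 left
December 2092 has 31 days -> back to November 30, 2092 -> 250 left
November 2092 has 30 days -> back to October 31, 2092 -> 220 left
October 2092 has 31 days -> back to September 30, 2092 -> 189 left
September 2092 has 30 days -> back to August 31, 2092 -> 159 left
August 2092 has 31 days -> back to July 31, 2092 -> 128 left
July 2092 has 31 days -> back to June 30, 2092 -> 97 left
June 2092 has 30 days -> back to May 31, 2092 -> 67 left
May 2092 has 31 days -> back to April 30, 2092 -> 36 left
April 2092 has 30 days -> back to March 31, 2092 -> 6 left
March 2092: 31 - 6 = 25 -> lands on March 25

Result: 2092-03-25


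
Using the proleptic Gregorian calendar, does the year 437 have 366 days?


Gregorian leap year rule: divisible by 4, but not by 100, unless also by 400.
437 is not divisible by 4 -> not a leap year

No


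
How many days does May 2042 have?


May 2042

31 days


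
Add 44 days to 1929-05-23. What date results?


Start: 1929-05-23, add 44 days
May 1929 has 31 days: 31 - 23 = 8 days to May 31 -> 36 left
June 1929 has 30 days -> 6 left
July 1929: 6 <= 31 -> lands on July 6

Result: 1929-07-06


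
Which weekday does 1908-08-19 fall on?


Date: August 19, 1908
Anchor: Jan 1, 1908. With p = 1908 - 1 = 1907: (p + p//4 - p//100 + p//400) mod 7 = (1907 + 476 - 19 + 4) mod 7 = 2368 mod 7 = 2 -> Wednesday (Mon=0 ... Sun=6)
Days before August (Jan-Jul): 213; offset = 213 + 19 - 1 = 231
Weekday index = (2 + 231) mod 7 = 2

Day of the week: Wednesday


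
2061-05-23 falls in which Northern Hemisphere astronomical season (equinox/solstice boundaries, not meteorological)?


Date: May 23
Astronomical Spring (approx.; exact equinox/solstice day varies by year): March 20 to June 20
May 23 falls within the Spring window

Spring


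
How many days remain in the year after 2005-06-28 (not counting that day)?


Day of year: 179 of 365
Remaining = 365 - 179

186 days


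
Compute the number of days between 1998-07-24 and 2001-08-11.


From 1998-07-24 to 2001-08-11
1998-07-24: days before July = 31 + 28 + 31 + 30 + 31 + 30 = 181 (1998 is not a leap year); day of year = 181 + 24 = 205
2001-08-11: days before August = 31 + 28 + 31 + 30 + 31 + 30 + 31 = 212 (2001 is not a leap year); day of year = 212 + 11 = 223
Rest of 1998: 365 - 205 = 160
Full years 1999 (365), 2000 (366): 731
Total = 160 + 731 + 223 = 1114

1114 days


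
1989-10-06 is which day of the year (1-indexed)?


Date: October 6, 1989
Days in months 1 through 9: 273
Plus 6 days in October

Day of year: 279


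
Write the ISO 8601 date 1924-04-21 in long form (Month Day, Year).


ISO 1924-04-21 parses as year=1924, month=04, day=21
Month 4 -> April

April 21, 1924


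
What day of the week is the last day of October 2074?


October 2074 has 31 days
Anchor: Jan 1, 2074. With p = 2074 - 1 = 2073: (p + p//4 - p//100 + p//400) mod 7 = (2073 + 518 - 20 + 5) mod 7 = 2576 mod 7 = 0 -> Monday (Mon=0 ... Sun=6)
Days before October (Jan-Sep): 273; October 1 index = (0 + 273) mod 7 = 0 -> Monday
Last day offset: 31 - 1 = 30 days
Weekday index = (0 + 30) mod 7 = 2

Wednesday, October 31


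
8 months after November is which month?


November is month 11
11 + 8 = 19; wrap: 19 - 12 = 7

July


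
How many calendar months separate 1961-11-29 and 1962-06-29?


From November 1961 to June 1962
1 year * 12 = 12 months, minus 5 months = 7

7 months


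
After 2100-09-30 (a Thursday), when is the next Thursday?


Current: Thursday
Target: Thursday
Days ahead: 7

Next Thursday: 2100-10-07
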